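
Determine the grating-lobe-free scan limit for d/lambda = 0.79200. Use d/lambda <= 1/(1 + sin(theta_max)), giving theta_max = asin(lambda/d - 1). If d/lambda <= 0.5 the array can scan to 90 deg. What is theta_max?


lambda/d - 1 = 1/0.79200 - 1 = 0.2626263
theta_max = asin(0.2626263) = 15.23 deg

15.23 deg


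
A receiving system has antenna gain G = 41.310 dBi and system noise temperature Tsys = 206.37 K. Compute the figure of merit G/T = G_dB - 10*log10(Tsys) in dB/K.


G/T = 41.310 - 10*log10(206.37) = 41.310 - 23.14647 = 18.16 dB/K

18.16 dB/K


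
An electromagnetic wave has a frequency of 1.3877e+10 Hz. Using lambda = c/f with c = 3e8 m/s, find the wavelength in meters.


lambda = c / f = 3.0000e+08 / 1.3877e+10 = 0.02162 m

0.02162 m


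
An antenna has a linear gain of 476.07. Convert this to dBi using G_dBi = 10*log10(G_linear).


G_dBi = 10 * log10(476.07) = 26.78 dBi

26.78 dBi


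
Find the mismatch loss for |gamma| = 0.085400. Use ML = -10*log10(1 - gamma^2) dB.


ML = -10 * log10(1 - 0.085400^2) = -10 * log10(0.99270684) = 0.03179 dB

0.03179 dB


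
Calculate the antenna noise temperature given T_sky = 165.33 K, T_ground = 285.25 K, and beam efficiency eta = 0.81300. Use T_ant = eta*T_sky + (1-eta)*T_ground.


T_ant = 0.81300 * 165.33 + (1 - 0.81300) * 285.25 = 187.8 K

187.8 K


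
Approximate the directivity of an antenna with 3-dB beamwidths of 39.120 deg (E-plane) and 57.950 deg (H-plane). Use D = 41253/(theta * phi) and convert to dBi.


D_linear = 41253 / (39.120 * 57.950) = 18.19714
D_dBi = 10 * log10(18.19714) = 12.60 dBi

12.60 dBi


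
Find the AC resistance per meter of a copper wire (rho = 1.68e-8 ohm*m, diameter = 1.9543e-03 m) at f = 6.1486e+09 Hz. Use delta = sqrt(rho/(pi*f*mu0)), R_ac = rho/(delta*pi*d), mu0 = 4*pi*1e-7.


delta = sqrt(1.68e-8 / (pi * 6.1486e+09 * 4*pi*1e-7)) = 8.319297e-07 m
R_ac = 1.68e-8 / (8.319297e-07 * pi * 1.9543e-03) = 3.289 ohm/m

3.289 ohm/m


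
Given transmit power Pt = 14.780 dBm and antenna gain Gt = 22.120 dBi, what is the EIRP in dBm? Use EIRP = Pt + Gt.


EIRP = Pt + Gt = 14.780 + 22.120 = 36.90 dBm

36.90 dBm


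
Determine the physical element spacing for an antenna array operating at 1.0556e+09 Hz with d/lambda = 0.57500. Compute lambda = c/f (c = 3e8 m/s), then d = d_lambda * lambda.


lambda = c / f = 3.0000e+08 / 1.0556e+09 = 0.2841986 m
d = 0.57500 * 0.2841986 = 0.1634 m

0.1634 m


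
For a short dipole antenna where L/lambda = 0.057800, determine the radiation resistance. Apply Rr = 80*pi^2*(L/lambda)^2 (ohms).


Rr = 80 * pi^2 * (0.057800)^2 = 80 * 9.869604 * 3.340840e-03 = 2.638 ohm

2.638 ohm


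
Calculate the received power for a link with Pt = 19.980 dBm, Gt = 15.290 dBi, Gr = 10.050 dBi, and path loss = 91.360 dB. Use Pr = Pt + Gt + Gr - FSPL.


Pr = 19.980 + 15.290 + 10.050 - 91.360 = -46.04 dBm

-46.04 dBm


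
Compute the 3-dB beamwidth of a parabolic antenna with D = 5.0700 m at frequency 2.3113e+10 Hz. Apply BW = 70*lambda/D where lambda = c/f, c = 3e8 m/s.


lambda = c / f = 3.0000e+08 / 2.3113e+10 = 0.01297971 m
BW = 70 * 0.01297971 / 5.0700 = 0.1792 deg

0.1792 deg


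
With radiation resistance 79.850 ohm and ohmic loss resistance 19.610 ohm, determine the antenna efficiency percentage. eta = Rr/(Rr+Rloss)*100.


eta = 79.850 / (79.850 + 19.610) * 100 = 80.28%

80.28%


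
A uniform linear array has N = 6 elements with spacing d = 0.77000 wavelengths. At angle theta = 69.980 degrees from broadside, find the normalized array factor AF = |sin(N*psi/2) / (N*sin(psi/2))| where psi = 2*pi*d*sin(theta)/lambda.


psi = 2*pi*0.77000*sin(69.980 deg) = 4.545705 rad
AF = |sin(6*4.545705/2) / (6*sin(4.545705/2))| = 0.1916

0.1916


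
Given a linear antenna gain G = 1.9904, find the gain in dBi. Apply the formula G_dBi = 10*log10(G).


G_dBi = 10 * log10(1.9904) = 2.989 dBi

2.989 dBi


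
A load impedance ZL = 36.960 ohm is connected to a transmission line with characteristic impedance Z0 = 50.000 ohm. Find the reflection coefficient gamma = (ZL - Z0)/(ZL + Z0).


gamma = (36.960 - 50.000) / (36.960 + 50.000) = -0.1500

-0.1500


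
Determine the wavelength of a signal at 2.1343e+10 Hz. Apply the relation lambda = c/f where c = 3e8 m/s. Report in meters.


lambda = c / f = 3.0000e+08 / 2.1343e+10 = 0.01406 m

0.01406 m


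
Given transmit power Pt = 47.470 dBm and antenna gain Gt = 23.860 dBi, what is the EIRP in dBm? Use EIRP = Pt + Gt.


EIRP = Pt + Gt = 47.470 + 23.860 = 71.33 dBm

71.33 dBm


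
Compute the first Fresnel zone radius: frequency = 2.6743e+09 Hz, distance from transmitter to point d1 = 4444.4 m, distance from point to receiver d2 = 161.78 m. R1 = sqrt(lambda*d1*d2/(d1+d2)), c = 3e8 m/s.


lambda = c / f = 3.0000e+08 / 2.6743e+09 = 0.1121789 m
R1 = sqrt(0.1121789 * 4444.4 * 161.78 / (4444.4 + 161.78)) = 4.185 m

4.185 m


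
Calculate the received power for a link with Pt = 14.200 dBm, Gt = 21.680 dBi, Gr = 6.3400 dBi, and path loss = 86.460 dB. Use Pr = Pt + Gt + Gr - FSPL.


Pr = 14.200 + 21.680 + 6.3400 - 86.460 = -44.24 dBm

-44.24 dBm


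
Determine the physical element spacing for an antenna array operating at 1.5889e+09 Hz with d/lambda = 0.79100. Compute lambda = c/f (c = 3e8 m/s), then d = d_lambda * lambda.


lambda = c / f = 3.0000e+08 / 1.5889e+09 = 0.1888099 m
d = 0.79100 * 0.1888099 = 0.1493 m

0.1493 m


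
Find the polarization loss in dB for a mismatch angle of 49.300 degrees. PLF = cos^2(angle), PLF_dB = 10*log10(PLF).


PLF_linear = cos^2(49.300 deg) = 0.4252323
PLF_dB = 10 * log10(0.4252323) = -3.714 dB

-3.714 dB


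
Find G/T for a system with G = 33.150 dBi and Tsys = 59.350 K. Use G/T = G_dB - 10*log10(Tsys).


G/T = 33.150 - 10*log10(59.350) = 33.150 - 17.73421 = 15.42 dB/K

15.42 dB/K


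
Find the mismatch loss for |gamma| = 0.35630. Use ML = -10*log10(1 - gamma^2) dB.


ML = -10 * log10(1 - 0.35630^2) = -10 * log10(0.87305031) = 0.5896 dB

0.5896 dB


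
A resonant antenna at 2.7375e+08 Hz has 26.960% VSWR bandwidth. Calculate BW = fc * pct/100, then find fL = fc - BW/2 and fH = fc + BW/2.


BW = 2.7375e+08 * 26.960/100 = 7.380300e+07 Hz
fL = 2.7375e+08 - 7.380300e+07/2 = 2.368e+08 Hz
fH = 2.7375e+08 + 7.380300e+07/2 = 3.107e+08 Hz

BW=7.380e+07 Hz, fL=2.368e+08 Hz, fH=3.107e+08 Hz


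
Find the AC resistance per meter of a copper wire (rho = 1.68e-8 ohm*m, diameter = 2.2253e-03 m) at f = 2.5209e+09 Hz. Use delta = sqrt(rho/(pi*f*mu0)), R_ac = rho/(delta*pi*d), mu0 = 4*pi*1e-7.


delta = sqrt(1.68e-8 / (pi * 2.5209e+09 * 4*pi*1e-7)) = 1.299263e-06 m
R_ac = 1.68e-8 / (1.299263e-06 * pi * 2.2253e-03) = 1.850 ohm/m

1.850 ohm/m


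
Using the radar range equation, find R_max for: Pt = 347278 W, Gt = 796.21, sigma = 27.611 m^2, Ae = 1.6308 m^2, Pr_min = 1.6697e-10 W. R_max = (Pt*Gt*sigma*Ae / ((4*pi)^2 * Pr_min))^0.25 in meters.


R^4 = 347278*796.21*27.611*1.6308 / ((4*pi)^2 * 1.6697e-10) = 4.722039e+17
R_max = 4.722039e+17^0.25 = 26214 m

26214 m


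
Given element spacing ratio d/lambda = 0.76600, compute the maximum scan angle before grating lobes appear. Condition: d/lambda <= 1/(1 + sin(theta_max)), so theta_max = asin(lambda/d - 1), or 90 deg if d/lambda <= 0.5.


lambda/d - 1 = 1/0.76600 - 1 = 0.3054830
theta_max = asin(0.3054830) = 17.79 deg

17.79 deg


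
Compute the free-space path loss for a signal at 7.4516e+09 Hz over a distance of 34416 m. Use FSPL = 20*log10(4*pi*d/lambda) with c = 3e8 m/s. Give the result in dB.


lambda = c / f = 3.0000e+08 / 7.4516e+09 = 0.04025981 m
FSPL = 20 * log10(4*pi*34416/0.04025981) = 140.6 dB

140.6 dB


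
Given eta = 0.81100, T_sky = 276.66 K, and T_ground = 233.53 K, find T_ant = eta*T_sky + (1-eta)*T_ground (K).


T_ant = 0.81100 * 276.66 + (1 - 0.81100) * 233.53 = 268.5 K

268.5 K


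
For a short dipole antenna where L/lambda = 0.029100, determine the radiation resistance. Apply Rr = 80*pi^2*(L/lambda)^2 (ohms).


Rr = 80 * pi^2 * (0.029100)^2 = 80 * 9.869604 * 8.468100e-04 = 0.6686 ohm

0.6686 ohm


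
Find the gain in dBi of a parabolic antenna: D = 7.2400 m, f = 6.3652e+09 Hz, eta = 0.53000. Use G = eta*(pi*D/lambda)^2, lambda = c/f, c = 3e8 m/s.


lambda = c / f = 3.0000e+08 / 6.3652e+09 = 0.04713128 m
G_linear = 0.53000 * (pi * 7.2400 / 0.04713128)^2 = 123433.9
G_dBi = 10 * log10(123433.9) = 50.91 dBi

50.91 dBi


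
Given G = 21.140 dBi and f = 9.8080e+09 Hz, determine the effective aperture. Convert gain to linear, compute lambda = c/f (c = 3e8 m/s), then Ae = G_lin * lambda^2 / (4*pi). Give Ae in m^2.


lambda = c / f = 3.0000e+08 / 9.8080e+09 = 0.03058728 m
G_linear = 10^(21.140/10) = 130.0170
Ae = G_linear * lambda^2 / (4*pi) = 130.0170 * 0.03058728^2 / (4*pi) = 9.680e-03 m^2

9.680e-03 m^2


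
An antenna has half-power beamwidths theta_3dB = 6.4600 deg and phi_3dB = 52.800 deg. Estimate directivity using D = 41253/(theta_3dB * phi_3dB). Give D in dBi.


D_linear = 41253 / (6.4600 * 52.800) = 120.9453
D_dBi = 10 * log10(120.9453) = 20.83 dBi

20.83 dBi


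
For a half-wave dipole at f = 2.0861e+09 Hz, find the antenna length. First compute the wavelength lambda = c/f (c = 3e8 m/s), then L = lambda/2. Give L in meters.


lambda = c / f = 3.0000e+08 / 2.0861e+09 = 0.1438090 m
L = lambda / 2 = 0.1438090 / 2 = 0.07190 m

0.07190 m


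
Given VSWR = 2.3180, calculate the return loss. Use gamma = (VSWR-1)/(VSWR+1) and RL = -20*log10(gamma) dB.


gamma = (2.3180 - 1) / (2.3180 + 1) = 0.3972272
RL = -20 * log10(0.3972272) = 8.019 dB

8.019 dB


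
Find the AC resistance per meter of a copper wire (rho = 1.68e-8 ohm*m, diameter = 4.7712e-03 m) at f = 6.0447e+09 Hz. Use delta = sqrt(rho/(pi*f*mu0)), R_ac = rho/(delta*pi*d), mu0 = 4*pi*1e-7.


delta = sqrt(1.68e-8 / (pi * 6.0447e+09 * 4*pi*1e-7)) = 8.390491e-07 m
R_ac = 1.68e-8 / (8.390491e-07 * pi * 4.7712e-03) = 1.336 ohm/m

1.336 ohm/m


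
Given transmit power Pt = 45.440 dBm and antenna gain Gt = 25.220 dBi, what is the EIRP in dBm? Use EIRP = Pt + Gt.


EIRP = Pt + Gt = 45.440 + 25.220 = 70.66 dBm

70.66 dBm


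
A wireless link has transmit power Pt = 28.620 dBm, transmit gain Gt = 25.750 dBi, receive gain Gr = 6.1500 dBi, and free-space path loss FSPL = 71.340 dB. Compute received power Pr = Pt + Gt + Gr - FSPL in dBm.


Pr = 28.620 + 25.750 + 6.1500 - 71.340 = -10.82 dBm

-10.82 dBm


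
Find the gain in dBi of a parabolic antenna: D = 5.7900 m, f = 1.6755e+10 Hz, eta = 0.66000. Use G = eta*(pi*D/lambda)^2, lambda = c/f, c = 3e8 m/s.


lambda = c / f = 3.0000e+08 / 1.6755e+10 = 0.01790510 m
G_linear = 0.66000 * (pi * 5.7900 / 0.01790510)^2 = 681157.1
G_dBi = 10 * log10(681157.1) = 58.33 dBi

58.33 dBi


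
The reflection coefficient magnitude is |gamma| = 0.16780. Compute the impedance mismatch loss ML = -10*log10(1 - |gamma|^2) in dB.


ML = -10 * log10(1 - 0.16780^2) = -10 * log10(0.97184316) = 0.1240 dB

0.1240 dB


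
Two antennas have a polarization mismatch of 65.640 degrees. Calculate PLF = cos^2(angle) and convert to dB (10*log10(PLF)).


PLF_linear = cos^2(65.640 deg) = 0.1701303
PLF_dB = 10 * log10(0.1701303) = -7.692 dB

-7.692 dB


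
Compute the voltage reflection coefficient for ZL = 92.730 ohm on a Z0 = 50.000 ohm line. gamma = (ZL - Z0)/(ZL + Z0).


gamma = (92.730 - 50.000) / (92.730 + 50.000) = 0.2994

0.2994


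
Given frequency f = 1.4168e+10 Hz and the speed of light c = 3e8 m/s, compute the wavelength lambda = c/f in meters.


lambda = c / f = 3.0000e+08 / 1.4168e+10 = 0.02117 m

0.02117 m


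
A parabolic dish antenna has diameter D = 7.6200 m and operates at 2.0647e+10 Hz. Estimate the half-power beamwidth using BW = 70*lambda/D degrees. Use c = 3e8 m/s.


lambda = c / f = 3.0000e+08 / 2.0647e+10 = 0.01452996 m
BW = 70 * 0.01452996 / 7.6200 = 0.1335 deg

0.1335 deg


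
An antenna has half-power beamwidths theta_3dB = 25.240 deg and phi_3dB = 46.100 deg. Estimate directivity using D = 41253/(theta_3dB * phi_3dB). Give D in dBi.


D_linear = 41253 / (25.240 * 46.100) = 35.45400
D_dBi = 10 * log10(35.45400) = 15.50 dBi

15.50 dBi


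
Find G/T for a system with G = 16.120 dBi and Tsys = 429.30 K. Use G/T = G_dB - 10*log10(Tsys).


G/T = 16.120 - 10*log10(429.30) = 16.120 - 26.32761 = -10.21 dB/K

-10.21 dB/K


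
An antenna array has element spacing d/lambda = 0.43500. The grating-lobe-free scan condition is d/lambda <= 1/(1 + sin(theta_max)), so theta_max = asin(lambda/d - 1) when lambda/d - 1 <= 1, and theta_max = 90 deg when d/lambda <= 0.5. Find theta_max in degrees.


lambda/d - 1 = 1/0.43500 - 1 = 1.298851 >= 1
d/lambda <= 0.5, so the array can scan to endfire without grating lobes: theta_max = 90 deg

90 deg


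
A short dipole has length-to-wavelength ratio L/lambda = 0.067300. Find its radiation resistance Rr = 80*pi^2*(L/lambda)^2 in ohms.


Rr = 80 * pi^2 * (0.067300)^2 = 80 * 9.869604 * 4.529290e-03 = 3.576 ohm

3.576 ohm


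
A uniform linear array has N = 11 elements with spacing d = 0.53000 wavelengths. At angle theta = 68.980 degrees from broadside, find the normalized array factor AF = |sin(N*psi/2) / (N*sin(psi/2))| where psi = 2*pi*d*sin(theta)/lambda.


psi = 2*pi*0.53000*sin(68.980 deg) = 3.108488 rad
AF = |sin(11*3.108488/2) / (11*sin(3.108488/2))| = 0.08942

0.08942


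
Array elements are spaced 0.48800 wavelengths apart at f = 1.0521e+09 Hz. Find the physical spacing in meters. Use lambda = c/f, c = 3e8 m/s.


lambda = c / f = 3.0000e+08 / 1.0521e+09 = 0.2851440 m
d = 0.48800 * 0.2851440 = 0.1392 m

0.1392 m


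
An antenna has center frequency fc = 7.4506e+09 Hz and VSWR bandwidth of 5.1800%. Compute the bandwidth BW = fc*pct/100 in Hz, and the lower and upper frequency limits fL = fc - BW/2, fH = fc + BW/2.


BW = 7.4506e+09 * 5.1800/100 = 3.859411e+08 Hz
fL = 7.4506e+09 - 3.859411e+08/2 = 7.258e+09 Hz
fH = 7.4506e+09 + 3.859411e+08/2 = 7.644e+09 Hz

BW=3.859e+08 Hz, fL=7.258e+09 Hz, fH=7.644e+09 Hz


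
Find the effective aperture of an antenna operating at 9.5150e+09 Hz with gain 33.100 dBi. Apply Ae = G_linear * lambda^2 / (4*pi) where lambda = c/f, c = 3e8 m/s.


lambda = c / f = 3.0000e+08 / 9.5150e+09 = 0.03152916 m
G_linear = 10^(33.100/10) = 2041.738
Ae = G_linear * lambda^2 / (4*pi) = 2041.738 * 0.03152916^2 / (4*pi) = 0.1615 m^2

0.1615 m^2


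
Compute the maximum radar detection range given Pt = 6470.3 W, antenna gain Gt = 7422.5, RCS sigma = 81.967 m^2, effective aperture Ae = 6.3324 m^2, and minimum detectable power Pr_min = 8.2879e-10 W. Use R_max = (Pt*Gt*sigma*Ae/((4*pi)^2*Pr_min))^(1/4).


R^4 = 6470.3*7422.5*81.967*6.3324 / ((4*pi)^2 * 8.2879e-10) = 1.904661e+17
R_max = 1.904661e+17^0.25 = 20891 m

20891 m


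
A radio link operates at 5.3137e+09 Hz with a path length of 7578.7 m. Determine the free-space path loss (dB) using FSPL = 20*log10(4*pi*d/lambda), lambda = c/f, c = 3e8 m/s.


lambda = c / f = 3.0000e+08 / 5.3137e+09 = 0.05645784 m
FSPL = 20 * log10(4*pi*7578.7/0.05645784) = 124.5 dB

124.5 dB


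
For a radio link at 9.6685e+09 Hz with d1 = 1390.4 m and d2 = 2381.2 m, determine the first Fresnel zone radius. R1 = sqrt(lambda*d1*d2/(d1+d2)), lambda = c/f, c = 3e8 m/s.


lambda = c / f = 3.0000e+08 / 9.6685e+09 = 0.03102860 m
R1 = sqrt(0.03102860 * 1390.4 * 2381.2 / (1390.4 + 2381.2)) = 5.219 m

5.219 m


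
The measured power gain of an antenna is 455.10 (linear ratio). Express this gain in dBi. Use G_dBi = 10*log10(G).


G_dBi = 10 * log10(455.10) = 26.58 dBi

26.58 dBi


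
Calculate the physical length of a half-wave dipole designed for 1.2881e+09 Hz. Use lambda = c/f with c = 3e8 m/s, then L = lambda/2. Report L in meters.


lambda = c / f = 3.0000e+08 / 1.2881e+09 = 0.2329012 m
L = lambda / 2 = 0.2329012 / 2 = 0.1165 m

0.1165 m


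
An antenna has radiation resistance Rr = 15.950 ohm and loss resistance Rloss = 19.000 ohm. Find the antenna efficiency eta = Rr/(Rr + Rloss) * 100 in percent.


eta = 15.950 / (15.950 + 19.000) * 100 = 45.64%

45.64%


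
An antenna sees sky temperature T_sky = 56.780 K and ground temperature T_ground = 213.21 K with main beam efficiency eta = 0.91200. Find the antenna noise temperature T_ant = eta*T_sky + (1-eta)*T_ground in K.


T_ant = 0.91200 * 56.780 + (1 - 0.91200) * 213.21 = 70.55 K

70.55 K


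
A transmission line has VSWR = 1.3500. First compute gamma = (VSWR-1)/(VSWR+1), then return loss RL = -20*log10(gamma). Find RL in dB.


gamma = (1.3500 - 1) / (1.3500 + 1) = 0.1489362
RL = -20 * log10(0.1489362) = 16.54 dB

16.54 dB


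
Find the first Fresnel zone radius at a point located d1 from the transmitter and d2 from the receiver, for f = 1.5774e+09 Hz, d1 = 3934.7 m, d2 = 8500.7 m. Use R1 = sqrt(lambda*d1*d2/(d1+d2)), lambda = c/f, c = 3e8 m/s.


lambda = c / f = 3.0000e+08 / 1.5774e+09 = 0.1901864 m
R1 = sqrt(0.1901864 * 3934.7 * 8500.7 / (3934.7 + 8500.7)) = 22.62 m

22.62 m


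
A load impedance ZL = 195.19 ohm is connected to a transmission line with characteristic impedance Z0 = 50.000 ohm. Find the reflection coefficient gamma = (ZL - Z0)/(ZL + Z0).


gamma = (195.19 - 50.000) / (195.19 + 50.000) = 0.5922

0.5922


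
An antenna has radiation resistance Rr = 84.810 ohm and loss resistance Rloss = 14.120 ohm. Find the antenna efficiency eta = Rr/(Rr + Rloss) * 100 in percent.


eta = 84.810 / (84.810 + 14.120) * 100 = 85.73%

85.73%


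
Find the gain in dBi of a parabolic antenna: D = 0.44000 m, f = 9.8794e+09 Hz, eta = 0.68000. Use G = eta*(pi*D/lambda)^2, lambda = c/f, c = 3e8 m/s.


lambda = c / f = 3.0000e+08 / 9.8794e+09 = 0.03036622 m
G_linear = 0.68000 * (pi * 0.44000 / 0.03036622)^2 = 1409.070
G_dBi = 10 * log10(1409.070) = 31.49 dBi

31.49 dBi


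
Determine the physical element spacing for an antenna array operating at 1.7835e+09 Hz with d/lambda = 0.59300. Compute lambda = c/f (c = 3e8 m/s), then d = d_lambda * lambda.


lambda = c / f = 3.0000e+08 / 1.7835e+09 = 0.1682086 m
d = 0.59300 * 0.1682086 = 0.09975 m

0.09975 m


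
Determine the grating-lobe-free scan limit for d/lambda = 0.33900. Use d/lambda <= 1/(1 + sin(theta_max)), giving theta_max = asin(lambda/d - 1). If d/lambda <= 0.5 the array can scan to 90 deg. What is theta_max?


lambda/d - 1 = 1/0.33900 - 1 = 1.949853 >= 1
d/lambda <= 0.5, so the array can scan to endfire without grating lobes: theta_max = 90 deg

90 deg


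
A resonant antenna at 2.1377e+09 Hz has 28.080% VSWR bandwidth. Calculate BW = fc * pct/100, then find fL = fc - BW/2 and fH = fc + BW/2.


BW = 2.1377e+09 * 28.080/100 = 6.002662e+08 Hz
fL = 2.1377e+09 - 6.002662e+08/2 = 1.838e+09 Hz
fH = 2.1377e+09 + 6.002662e+08/2 = 2.438e+09 Hz

BW=6.003e+08 Hz, fL=1.838e+09 Hz, fH=2.438e+09 Hz


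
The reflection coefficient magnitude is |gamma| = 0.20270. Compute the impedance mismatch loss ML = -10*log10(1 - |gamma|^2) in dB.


ML = -10 * log10(1 - 0.20270^2) = -10 * log10(0.95891271) = 0.1822 dB

0.1822 dB


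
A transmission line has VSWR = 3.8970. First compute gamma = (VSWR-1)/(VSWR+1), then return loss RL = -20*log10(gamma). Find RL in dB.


gamma = (3.8970 - 1) / (3.8970 + 1) = 0.5915867
RL = -20 * log10(0.5915867) = 4.560 dB

4.560 dB


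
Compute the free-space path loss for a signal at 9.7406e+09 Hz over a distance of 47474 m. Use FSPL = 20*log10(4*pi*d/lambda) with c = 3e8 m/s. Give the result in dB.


lambda = c / f = 3.0000e+08 / 9.7406e+09 = 0.03079892 m
FSPL = 20 * log10(4*pi*47474/0.03079892) = 145.7 dB

145.7 dB


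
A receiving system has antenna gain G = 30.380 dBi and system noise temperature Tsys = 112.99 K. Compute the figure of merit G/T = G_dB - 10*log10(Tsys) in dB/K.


G/T = 30.380 - 10*log10(112.99) = 30.380 - 20.53040 = 9.850 dB/K

9.850 dB/K


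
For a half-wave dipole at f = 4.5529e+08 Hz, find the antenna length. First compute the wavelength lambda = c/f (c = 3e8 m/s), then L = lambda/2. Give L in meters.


lambda = c / f = 3.0000e+08 / 4.5529e+08 = 0.6589207 m
L = lambda / 2 = 0.6589207 / 2 = 0.3295 m

0.3295 m


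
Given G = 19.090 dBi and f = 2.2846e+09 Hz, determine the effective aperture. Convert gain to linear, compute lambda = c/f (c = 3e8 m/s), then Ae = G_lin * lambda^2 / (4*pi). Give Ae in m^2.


lambda = c / f = 3.0000e+08 / 2.2846e+09 = 0.1313140 m
G_linear = 10^(19.090/10) = 81.09611
Ae = G_linear * lambda^2 / (4*pi) = 81.09611 * 0.1313140^2 / (4*pi) = 0.1113 m^2

0.1113 m^2


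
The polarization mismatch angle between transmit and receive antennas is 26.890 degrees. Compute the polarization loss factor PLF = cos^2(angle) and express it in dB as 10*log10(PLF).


PLF_linear = cos^2(26.890 deg) = 0.7954437
PLF_dB = 10 * log10(0.7954437) = -0.9939 dB

-0.9939 dB


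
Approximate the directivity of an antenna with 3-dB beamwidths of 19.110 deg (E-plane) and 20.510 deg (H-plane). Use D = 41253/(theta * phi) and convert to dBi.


D_linear = 41253 / (19.110 * 20.510) = 105.2517
D_dBi = 10 * log10(105.2517) = 20.22 dBi

20.22 dBi


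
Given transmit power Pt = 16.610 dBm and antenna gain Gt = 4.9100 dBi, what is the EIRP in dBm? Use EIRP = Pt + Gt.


EIRP = Pt + Gt = 16.610 + 4.9100 = 21.52 dBm

21.52 dBm


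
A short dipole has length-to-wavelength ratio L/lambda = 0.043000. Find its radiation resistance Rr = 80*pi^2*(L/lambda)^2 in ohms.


Rr = 80 * pi^2 * (0.043000)^2 = 80 * 9.869604 * 1.849000e-03 = 1.460 ohm

1.460 ohm


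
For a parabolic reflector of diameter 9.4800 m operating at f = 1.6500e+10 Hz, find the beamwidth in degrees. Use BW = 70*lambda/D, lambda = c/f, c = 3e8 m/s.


lambda = c / f = 3.0000e+08 / 1.6500e+10 = 0.01818182 m
BW = 70 * 0.01818182 / 9.4800 = 0.1343 deg

0.1343 deg


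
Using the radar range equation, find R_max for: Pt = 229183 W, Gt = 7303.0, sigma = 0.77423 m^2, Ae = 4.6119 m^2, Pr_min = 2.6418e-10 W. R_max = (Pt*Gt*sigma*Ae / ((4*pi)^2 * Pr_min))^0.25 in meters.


R^4 = 229183*7303.0*0.77423*4.6119 / ((4*pi)^2 * 2.6418e-10) = 1.432564e+17
R_max = 1.432564e+17^0.25 = 19455 m

19455 m


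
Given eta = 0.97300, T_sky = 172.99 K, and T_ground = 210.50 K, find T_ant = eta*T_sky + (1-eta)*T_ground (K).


T_ant = 0.97300 * 172.99 + (1 - 0.97300) * 210.50 = 174.0 K

174.0 K


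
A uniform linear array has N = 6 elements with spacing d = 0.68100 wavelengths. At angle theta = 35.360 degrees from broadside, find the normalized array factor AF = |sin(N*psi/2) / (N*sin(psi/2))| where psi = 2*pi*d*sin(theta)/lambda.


psi = 2*pi*0.68100*sin(35.360 deg) = 2.476221 rad
AF = |sin(6*2.476221/2) / (6*sin(2.476221/2))| = 0.1606

0.1606


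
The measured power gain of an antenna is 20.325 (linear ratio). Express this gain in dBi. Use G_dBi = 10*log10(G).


G_dBi = 10 * log10(20.325) = 13.08 dBi

13.08 dBi


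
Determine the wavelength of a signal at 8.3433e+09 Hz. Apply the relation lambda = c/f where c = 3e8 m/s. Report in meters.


lambda = c / f = 3.0000e+08 / 8.3433e+09 = 0.03596 m

0.03596 m


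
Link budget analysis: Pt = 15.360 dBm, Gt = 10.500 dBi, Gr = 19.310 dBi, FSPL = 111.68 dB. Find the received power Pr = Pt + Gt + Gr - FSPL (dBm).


Pr = 15.360 + 10.500 + 19.310 - 111.68 = -66.51 dBm

-66.51 dBm


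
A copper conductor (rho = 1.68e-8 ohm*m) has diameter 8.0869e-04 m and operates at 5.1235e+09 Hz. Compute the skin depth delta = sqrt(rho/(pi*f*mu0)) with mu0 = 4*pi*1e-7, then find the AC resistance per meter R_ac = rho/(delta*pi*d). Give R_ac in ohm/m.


delta = sqrt(1.68e-8 / (pi * 5.1235e+09 * 4*pi*1e-7)) = 9.113630e-07 m
R_ac = 1.68e-8 / (9.113630e-07 * pi * 8.0869e-04) = 7.256 ohm/m

7.256 ohm/m


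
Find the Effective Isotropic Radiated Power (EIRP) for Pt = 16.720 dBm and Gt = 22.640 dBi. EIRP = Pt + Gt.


EIRP = Pt + Gt = 16.720 + 22.640 = 39.36 dBm

39.36 dBm


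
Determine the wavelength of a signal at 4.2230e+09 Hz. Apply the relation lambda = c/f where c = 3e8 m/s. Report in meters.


lambda = c / f = 3.0000e+08 / 4.2230e+09 = 0.07104 m

0.07104 m


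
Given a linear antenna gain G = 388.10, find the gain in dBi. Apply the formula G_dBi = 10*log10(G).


G_dBi = 10 * log10(388.10) = 25.89 dBi

25.89 dBi


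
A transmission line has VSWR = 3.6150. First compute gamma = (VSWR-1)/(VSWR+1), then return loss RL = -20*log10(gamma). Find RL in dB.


gamma = (3.6150 - 1) / (3.6150 + 1) = 0.5666306
RL = -20 * log10(0.5666306) = 4.934 dB

4.934 dB


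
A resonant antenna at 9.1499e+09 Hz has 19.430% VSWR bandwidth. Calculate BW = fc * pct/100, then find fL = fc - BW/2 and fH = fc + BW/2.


BW = 9.1499e+09 * 19.430/100 = 1.777826e+09 Hz
fL = 9.1499e+09 - 1.777826e+09/2 = 8.261e+09 Hz
fH = 9.1499e+09 + 1.777826e+09/2 = 1.004e+10 Hz

BW=1.778e+09 Hz, fL=8.261e+09 Hz, fH=1.004e+10 Hz


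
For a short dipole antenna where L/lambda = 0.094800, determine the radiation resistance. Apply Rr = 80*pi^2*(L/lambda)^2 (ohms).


Rr = 80 * pi^2 * (0.094800)^2 = 80 * 9.869604 * 8.987040e-03 = 7.096 ohm

7.096 ohm


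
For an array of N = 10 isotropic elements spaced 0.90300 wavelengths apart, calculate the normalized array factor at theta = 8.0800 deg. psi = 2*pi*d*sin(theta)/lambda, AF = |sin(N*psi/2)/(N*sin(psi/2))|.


psi = 2*pi*0.90300*sin(8.0800 deg) = 0.7974728 rad
AF = |sin(10*0.7974728/2) / (10*sin(0.7974728/2))| = 0.1928

0.1928


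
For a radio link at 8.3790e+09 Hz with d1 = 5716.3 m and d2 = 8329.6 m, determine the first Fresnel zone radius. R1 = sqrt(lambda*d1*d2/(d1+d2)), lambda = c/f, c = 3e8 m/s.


lambda = c / f = 3.0000e+08 / 8.3790e+09 = 0.03580380 m
R1 = sqrt(0.03580380 * 5716.3 * 8329.6 / (5716.3 + 8329.6)) = 11.02 m

11.02 m


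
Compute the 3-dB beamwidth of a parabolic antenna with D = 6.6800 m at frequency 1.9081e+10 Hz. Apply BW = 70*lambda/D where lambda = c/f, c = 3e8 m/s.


lambda = c / f = 3.0000e+08 / 1.9081e+10 = 0.01572245 m
BW = 70 * 0.01572245 / 6.6800 = 0.1648 deg

0.1648 deg


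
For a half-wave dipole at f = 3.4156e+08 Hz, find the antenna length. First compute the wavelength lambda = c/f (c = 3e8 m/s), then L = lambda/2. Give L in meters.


lambda = c / f = 3.0000e+08 / 3.4156e+08 = 0.8783230 m
L = lambda / 2 = 0.8783230 / 2 = 0.4392 m

0.4392 m


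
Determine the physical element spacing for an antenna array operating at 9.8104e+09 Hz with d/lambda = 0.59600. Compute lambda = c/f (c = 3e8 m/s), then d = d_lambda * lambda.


lambda = c / f = 3.0000e+08 / 9.8104e+09 = 0.03057979 m
d = 0.59600 * 0.03057979 = 0.01823 m

0.01823 m


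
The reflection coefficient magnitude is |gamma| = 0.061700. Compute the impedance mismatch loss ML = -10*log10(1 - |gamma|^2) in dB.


ML = -10 * log10(1 - 0.061700^2) = -10 * log10(0.99619311) = 0.01656 dB

0.01656 dB


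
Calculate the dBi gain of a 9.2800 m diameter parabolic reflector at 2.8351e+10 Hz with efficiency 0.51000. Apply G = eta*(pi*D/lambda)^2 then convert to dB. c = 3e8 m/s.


lambda = c / f = 3.0000e+08 / 2.8351e+10 = 0.01058164 m
G_linear = 0.51000 * (pi * 9.2800 / 0.01058164)^2 = 3.871327e+06
G_dBi = 10 * log10(3.871327e+06) = 65.88 dBi

65.88 dBi


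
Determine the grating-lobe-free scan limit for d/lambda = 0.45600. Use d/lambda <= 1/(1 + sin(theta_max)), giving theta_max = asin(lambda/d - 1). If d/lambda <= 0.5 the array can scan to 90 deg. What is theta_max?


lambda/d - 1 = 1/0.45600 - 1 = 1.192982 >= 1
d/lambda <= 0.5, so the array can scan to endfire without grating lobes: theta_max = 90 deg

90 deg


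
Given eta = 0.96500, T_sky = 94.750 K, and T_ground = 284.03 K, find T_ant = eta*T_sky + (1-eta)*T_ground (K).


T_ant = 0.96500 * 94.750 + (1 - 0.96500) * 284.03 = 101.4 K

101.4 K


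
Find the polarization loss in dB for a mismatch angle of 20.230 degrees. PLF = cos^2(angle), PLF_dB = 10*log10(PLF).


PLF_linear = cos^2(20.230 deg) = 0.8804296
PLF_dB = 10 * log10(0.8804296) = -0.5531 dB

-0.5531 dB


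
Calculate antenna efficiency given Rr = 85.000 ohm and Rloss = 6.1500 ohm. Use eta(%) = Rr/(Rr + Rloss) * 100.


eta = 85.000 / (85.000 + 6.1500) * 100 = 93.25%

93.25%


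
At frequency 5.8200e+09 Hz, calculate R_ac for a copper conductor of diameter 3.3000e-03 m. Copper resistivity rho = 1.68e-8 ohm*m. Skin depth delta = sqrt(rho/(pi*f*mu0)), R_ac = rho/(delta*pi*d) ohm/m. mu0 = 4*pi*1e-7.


delta = sqrt(1.68e-8 / (pi * 5.8200e+09 * 4*pi*1e-7)) = 8.550929e-07 m
R_ac = 1.68e-8 / (8.550929e-07 * pi * 3.3000e-03) = 1.895 ohm/m

1.895 ohm/m


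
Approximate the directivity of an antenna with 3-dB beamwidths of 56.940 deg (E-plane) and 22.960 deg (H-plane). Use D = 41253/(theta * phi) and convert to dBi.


D_linear = 41253 / (56.940 * 22.960) = 31.55486
D_dBi = 10 * log10(31.55486) = 14.99 dBi

14.99 dBi


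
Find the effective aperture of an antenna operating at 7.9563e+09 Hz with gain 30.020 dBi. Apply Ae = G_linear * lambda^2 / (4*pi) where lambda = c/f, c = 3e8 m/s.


lambda = c / f = 3.0000e+08 / 7.9563e+09 = 0.03770597 m
G_linear = 10^(30.020/10) = 1004.616
Ae = G_linear * lambda^2 / (4*pi) = 1004.616 * 0.03770597^2 / (4*pi) = 0.1137 m^2

0.1137 m^2


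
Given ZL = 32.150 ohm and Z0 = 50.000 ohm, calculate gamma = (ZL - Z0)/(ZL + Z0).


gamma = (32.150 - 50.000) / (32.150 + 50.000) = -0.2173

-0.2173


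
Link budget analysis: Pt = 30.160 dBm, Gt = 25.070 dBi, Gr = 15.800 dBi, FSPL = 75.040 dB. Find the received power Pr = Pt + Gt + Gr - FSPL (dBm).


Pr = 30.160 + 25.070 + 15.800 - 75.040 = -4.01 dBm

-4.01 dBm


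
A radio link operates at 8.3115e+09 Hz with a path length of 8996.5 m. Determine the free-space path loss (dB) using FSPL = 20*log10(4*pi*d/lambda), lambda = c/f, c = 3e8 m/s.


lambda = c / f = 3.0000e+08 / 8.3115e+09 = 0.03609457 m
FSPL = 20 * log10(4*pi*8996.5/0.03609457) = 129.9 dB

129.9 dB


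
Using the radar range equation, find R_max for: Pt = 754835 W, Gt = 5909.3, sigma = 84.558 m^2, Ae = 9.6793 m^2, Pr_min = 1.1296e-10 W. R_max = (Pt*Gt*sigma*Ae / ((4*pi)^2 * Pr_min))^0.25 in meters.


R^4 = 754835*5909.3*84.558*9.6793 / ((4*pi)^2 * 1.1296e-10) = 2.046644e+20
R_max = 2.046644e+20^0.25 = 119608 m

119608 m


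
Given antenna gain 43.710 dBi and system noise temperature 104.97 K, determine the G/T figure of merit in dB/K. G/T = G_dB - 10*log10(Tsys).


G/T = 43.710 - 10*log10(104.97) = 43.710 - 20.21065 = 23.50 dB/K

23.50 dB/K


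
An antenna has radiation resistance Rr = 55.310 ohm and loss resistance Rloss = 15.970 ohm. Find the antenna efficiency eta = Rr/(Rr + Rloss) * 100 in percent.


eta = 55.310 / (55.310 + 15.970) * 100 = 77.60%

77.60%


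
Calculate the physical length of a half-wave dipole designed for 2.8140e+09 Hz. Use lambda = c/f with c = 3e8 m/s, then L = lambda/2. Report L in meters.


lambda = c / f = 3.0000e+08 / 2.8140e+09 = 0.1066098 m
L = lambda / 2 = 0.1066098 / 2 = 0.05330 m

0.05330 m


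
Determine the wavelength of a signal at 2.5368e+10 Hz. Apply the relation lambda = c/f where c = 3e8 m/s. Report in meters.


lambda = c / f = 3.0000e+08 / 2.5368e+10 = 0.01183 m

0.01183 m


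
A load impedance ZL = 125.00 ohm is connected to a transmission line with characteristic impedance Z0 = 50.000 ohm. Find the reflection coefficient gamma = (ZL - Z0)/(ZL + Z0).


gamma = (125.00 - 50.000) / (125.00 + 50.000) = 0.4286

0.4286


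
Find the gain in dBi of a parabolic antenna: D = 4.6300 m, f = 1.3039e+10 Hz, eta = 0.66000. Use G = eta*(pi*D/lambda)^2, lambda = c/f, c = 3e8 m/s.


lambda = c / f = 3.0000e+08 / 1.3039e+10 = 0.02300790 m
G_linear = 0.66000 * (pi * 4.6300 / 0.02300790)^2 = 263786.0
G_dBi = 10 * log10(263786.0) = 54.21 dBi

54.21 dBi


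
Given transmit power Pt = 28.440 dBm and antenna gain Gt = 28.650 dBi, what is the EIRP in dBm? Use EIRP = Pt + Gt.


EIRP = Pt + Gt = 28.440 + 28.650 = 57.09 dBm

57.09 dBm


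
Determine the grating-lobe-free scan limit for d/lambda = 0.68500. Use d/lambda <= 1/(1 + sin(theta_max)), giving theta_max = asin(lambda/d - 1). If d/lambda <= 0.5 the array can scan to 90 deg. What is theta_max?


lambda/d - 1 = 1/0.68500 - 1 = 0.4598540
theta_max = asin(0.4598540) = 27.38 deg

27.38 deg


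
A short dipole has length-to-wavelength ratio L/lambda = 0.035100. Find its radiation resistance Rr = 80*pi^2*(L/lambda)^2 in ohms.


Rr = 80 * pi^2 * (0.035100)^2 = 80 * 9.869604 * 1.232010e-03 = 0.9728 ohm

0.9728 ohm


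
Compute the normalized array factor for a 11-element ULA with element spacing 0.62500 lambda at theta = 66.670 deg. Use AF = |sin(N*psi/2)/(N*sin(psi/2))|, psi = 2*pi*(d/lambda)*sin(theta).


psi = 2*pi*0.62500*sin(66.670 deg) = 3.605917 rad
AF = |sin(11*3.605917/2) / (11*sin(3.605917/2))| = 0.07774

0.07774


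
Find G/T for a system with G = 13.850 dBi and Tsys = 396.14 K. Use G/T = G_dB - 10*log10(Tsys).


G/T = 13.850 - 10*log10(396.14) = 13.850 - 25.97849 = -12.13 dB/K

-12.13 dB/K


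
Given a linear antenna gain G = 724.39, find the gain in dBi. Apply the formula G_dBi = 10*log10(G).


G_dBi = 10 * log10(724.39) = 28.60 dBi

28.60 dBi


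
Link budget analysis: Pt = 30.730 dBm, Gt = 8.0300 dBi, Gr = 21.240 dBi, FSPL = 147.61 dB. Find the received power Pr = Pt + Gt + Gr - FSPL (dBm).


Pr = 30.730 + 8.0300 + 21.240 - 147.61 = -87.61 dBm

-87.61 dBm


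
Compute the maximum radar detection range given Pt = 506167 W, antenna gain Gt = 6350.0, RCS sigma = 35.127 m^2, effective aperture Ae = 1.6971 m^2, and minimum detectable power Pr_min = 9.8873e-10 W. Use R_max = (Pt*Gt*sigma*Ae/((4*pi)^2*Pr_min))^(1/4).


R^4 = 506167*6350.0*35.127*1.6971 / ((4*pi)^2 * 9.8873e-10) = 1.227209e+18
R_max = 1.227209e+18^0.25 = 33284 m

33284 m


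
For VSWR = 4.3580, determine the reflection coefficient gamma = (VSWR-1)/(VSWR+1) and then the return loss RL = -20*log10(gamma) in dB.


gamma = (4.3580 - 1) / (4.3580 + 1) = 0.6267264
RL = -20 * log10(0.6267264) = 4.058 dB

4.058 dB


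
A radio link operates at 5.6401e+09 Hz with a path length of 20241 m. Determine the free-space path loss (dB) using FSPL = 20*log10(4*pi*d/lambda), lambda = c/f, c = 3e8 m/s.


lambda = c / f = 3.0000e+08 / 5.6401e+09 = 0.05319055 m
FSPL = 20 * log10(4*pi*20241/0.05319055) = 133.6 dB

133.6 dB


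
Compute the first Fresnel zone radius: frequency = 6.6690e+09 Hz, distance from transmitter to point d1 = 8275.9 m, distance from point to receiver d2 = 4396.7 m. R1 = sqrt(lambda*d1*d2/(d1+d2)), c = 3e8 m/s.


lambda = c / f = 3.0000e+08 / 6.6690e+09 = 0.04498426 m
R1 = sqrt(0.04498426 * 8275.9 * 4396.7 / (8275.9 + 4396.7)) = 11.36 m

11.36 m


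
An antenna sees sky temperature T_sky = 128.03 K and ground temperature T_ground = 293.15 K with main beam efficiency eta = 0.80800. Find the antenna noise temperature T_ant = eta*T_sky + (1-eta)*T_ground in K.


T_ant = 0.80800 * 128.03 + (1 - 0.80800) * 293.15 = 159.7 K

159.7 K


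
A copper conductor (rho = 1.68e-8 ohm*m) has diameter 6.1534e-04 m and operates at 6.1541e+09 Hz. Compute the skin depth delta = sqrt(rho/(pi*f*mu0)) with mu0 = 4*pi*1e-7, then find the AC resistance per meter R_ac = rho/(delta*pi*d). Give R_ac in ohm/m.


delta = sqrt(1.68e-8 / (pi * 6.1541e+09 * 4*pi*1e-7)) = 8.315579e-07 m
R_ac = 1.68e-8 / (8.315579e-07 * pi * 6.1534e-04) = 10.45 ohm/m

10.45 ohm/m


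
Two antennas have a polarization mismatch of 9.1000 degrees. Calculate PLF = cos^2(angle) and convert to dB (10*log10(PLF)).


PLF_linear = cos^2(9.1000 deg) = 0.9749860
PLF_dB = 10 * log10(0.9749860) = -0.1100 dB

-0.1100 dB


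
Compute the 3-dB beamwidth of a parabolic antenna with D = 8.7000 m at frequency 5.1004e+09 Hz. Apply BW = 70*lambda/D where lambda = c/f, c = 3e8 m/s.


lambda = c / f = 3.0000e+08 / 5.1004e+09 = 0.05881892 m
BW = 70 * 0.05881892 / 8.7000 = 0.4733 deg

0.4733 deg


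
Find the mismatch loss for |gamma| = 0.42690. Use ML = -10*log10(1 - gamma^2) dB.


ML = -10 * log10(1 - 0.42690^2) = -10 * log10(0.81775639) = 0.8738 dB

0.8738 dB


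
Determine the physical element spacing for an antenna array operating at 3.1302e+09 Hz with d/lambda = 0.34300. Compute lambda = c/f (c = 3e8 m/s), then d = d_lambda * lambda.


lambda = c / f = 3.0000e+08 / 3.1302e+09 = 0.09584052 m
d = 0.34300 * 0.09584052 = 0.03287 m

0.03287 m


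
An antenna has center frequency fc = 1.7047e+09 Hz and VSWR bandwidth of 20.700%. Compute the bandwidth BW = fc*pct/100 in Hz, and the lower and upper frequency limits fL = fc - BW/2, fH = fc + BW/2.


BW = 1.7047e+09 * 20.700/100 = 3.528729e+08 Hz
fL = 1.7047e+09 - 3.528729e+08/2 = 1.528e+09 Hz
fH = 1.7047e+09 + 3.528729e+08/2 = 1.881e+09 Hz

BW=3.529e+08 Hz, fL=1.528e+09 Hz, fH=1.881e+09 Hz


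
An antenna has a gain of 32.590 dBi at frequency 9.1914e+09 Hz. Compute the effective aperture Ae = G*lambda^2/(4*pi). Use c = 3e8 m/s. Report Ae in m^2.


lambda = c / f = 3.0000e+08 / 9.1914e+09 = 0.03263921 m
G_linear = 10^(32.590/10) = 1815.516
Ae = G_linear * lambda^2 / (4*pi) = 1815.516 * 0.03263921^2 / (4*pi) = 0.1539 m^2

0.1539 m^2


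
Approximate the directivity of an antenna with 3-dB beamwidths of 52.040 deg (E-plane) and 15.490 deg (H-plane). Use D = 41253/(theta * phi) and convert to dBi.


D_linear = 41253 / (52.040 * 15.490) = 51.17606
D_dBi = 10 * log10(51.17606) = 17.09 dBi

17.09 dBi


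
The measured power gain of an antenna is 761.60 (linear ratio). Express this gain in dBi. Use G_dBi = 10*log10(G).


G_dBi = 10 * log10(761.60) = 28.82 dBi

28.82 dBi


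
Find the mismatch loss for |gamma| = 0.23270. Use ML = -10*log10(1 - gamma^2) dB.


ML = -10 * log10(1 - 0.23270^2) = -10 * log10(0.94585071) = 0.2418 dB

0.2418 dB


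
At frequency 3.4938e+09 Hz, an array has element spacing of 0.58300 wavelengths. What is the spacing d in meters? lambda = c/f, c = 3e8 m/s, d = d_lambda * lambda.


lambda = c / f = 3.0000e+08 / 3.4938e+09 = 0.08586639 m
d = 0.58300 * 0.08586639 = 0.05006 m

0.05006 m


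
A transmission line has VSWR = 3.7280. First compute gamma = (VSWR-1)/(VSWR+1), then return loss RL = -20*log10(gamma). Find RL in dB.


gamma = (3.7280 - 1) / (3.7280 + 1) = 0.5769882
RL = -20 * log10(0.5769882) = 4.777 dB

4.777 dB


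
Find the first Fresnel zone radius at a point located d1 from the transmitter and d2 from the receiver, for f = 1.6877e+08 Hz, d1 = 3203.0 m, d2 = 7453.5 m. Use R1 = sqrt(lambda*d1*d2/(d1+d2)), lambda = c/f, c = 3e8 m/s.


lambda = c / f = 3.0000e+08 / 1.6877e+08 = 1.777567 m
R1 = sqrt(1.777567 * 3203.0 * 7453.5 / (3203.0 + 7453.5)) = 63.11 m

63.11 m


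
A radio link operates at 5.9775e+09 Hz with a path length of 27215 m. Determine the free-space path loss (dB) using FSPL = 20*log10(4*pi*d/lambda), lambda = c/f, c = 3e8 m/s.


lambda = c / f = 3.0000e+08 / 5.9775e+09 = 0.05018821 m
FSPL = 20 * log10(4*pi*27215/0.05018821) = 136.7 dB

136.7 dB


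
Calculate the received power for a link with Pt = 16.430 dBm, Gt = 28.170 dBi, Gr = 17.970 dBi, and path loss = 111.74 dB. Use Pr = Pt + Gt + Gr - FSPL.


Pr = 16.430 + 28.170 + 17.970 - 111.74 = -49.17 dBm

-49.17 dBm


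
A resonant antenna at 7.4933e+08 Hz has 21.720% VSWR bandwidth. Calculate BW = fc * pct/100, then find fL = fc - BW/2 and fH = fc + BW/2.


BW = 7.4933e+08 * 21.720/100 = 1.627545e+08 Hz
fL = 7.4933e+08 - 1.627545e+08/2 = 6.680e+08 Hz
fH = 7.4933e+08 + 1.627545e+08/2 = 8.307e+08 Hz

BW=1.628e+08 Hz, fL=6.680e+08 Hz, fH=8.307e+08 Hz


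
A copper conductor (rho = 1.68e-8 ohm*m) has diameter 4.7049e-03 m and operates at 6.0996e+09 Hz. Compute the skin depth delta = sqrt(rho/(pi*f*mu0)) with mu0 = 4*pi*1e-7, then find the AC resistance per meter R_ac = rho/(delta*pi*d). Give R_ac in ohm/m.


delta = sqrt(1.68e-8 / (pi * 6.0996e+09 * 4*pi*1e-7)) = 8.352646e-07 m
R_ac = 1.68e-8 / (8.352646e-07 * pi * 4.7049e-03) = 1.361 ohm/m

1.361 ohm/m


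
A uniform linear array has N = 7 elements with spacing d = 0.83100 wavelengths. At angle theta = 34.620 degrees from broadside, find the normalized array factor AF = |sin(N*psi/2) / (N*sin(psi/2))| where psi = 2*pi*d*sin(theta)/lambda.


psi = 2*pi*0.83100*sin(34.620 deg) = 2.966398 rad
AF = |sin(7*2.966398/2) / (7*sin(2.966398/2))| = 0.1173

0.1173
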